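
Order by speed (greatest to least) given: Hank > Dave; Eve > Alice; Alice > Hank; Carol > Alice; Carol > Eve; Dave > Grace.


Constraints: Hank > Dave; Eve > Alice; Alice > Hank; Carol > Alice; Carol > Eve; Dave > Grace
Method: at each step, the next-highest is the one remaining person who never appears on the smaller side of a constraint between remaining people.
  Step 1: remaining {Alice, Grace, Carol, Dave, Eve, Hank}; on the smaller side: {Alice, Grace, Dave, Eve, Hank} → Carol is next (Carol > Alice; Carol > Eve).
  Step 2: remaining {Alice, Grace, Dave, Eve, Hank}; on the smaller side: {Alice, Grace, Dave, Hank} → Eve is next (Eve > Alice).
  Step 3: remaining {Alice, Grace, Dave, Hank}; on the smaller side: {Grace, Dave, Hank} → Alice is next (Alice > Hank).
  Step 4: remaining {Grace, Dave, Hank}; on the smaller side: {Grace, Dave} → Hank is next (Hank > Dave).
  Step 5: remaining {Grace, Dave}; on the smaller side: {Grace} → Dave is next (Dave > Grace).
  Step 6: only Grace remains → lowest.
Final ranking (highest to lowest):

Carol > Eve > Alice > Hank > Dave > Grace


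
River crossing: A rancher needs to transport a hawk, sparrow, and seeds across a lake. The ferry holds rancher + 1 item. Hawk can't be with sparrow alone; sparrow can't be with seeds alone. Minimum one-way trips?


1. rancher+sparrow → 2. rancher ← 3. rancher+hawk → 4. rancher+sparrow ← 5. rancher+seeds → 6. rancher ← 7. rancher+sparrow →
Minimum trips = 7

7


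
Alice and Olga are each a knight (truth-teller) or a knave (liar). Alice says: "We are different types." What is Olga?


Alice says: "We are different types."
Case 1: Alice is a Knight (truth-teller)
  Statement is true → they ARE different → Olga is a Knave
Case 2: Alice is a Knave (liar)
  Statement is false → they are NOT different → Olga is a Knave
In both cases, Olga is a Knave.

Knave


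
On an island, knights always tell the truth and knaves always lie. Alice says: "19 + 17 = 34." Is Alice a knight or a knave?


Statement: "19 + 17 = 34."
Actual: 19 + 17 = 36
Claimed: 34
Statement is FALSE → Alice lies → Knave

Knave


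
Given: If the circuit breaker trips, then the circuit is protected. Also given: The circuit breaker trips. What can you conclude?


Modus ponens: P → Q, P ⊢ Q
P: the circuit breaker trips
Q: the circuit is protected
We have P → Q and P is true.
By modus ponens, Q must be true.

The circuit is protected


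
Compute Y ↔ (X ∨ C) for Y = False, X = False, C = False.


Y = False, X = False, C = False
Step 1: X ∨ C = False OR False = False
Step 2: Y ↔ (False): true when both sides have same truth value.
Result: False ↔ False = True

True


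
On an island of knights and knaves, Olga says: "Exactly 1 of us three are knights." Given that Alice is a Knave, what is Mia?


Olga claims exactly 1 knights among Olga, Alice, Mia.
Given: Alice is a Knave.

Case 1: Olga is a Knight (tells truth)
  Then exactly 1 of the three are knights.
  Counting Olga, Alice: 1 knight(s) so far. Need 0 more → Mia = Knave.
Case 2: Olga is a Knave (lies)
  Then the count is NOT 1.
  If Mia = Knight, count = 1 = 1 → claim would be true, contradicts lie.
  If Mia = Knave, count = 0 ≠ 1 → lie confirmed ✓

Mia is a Knave.

Knave


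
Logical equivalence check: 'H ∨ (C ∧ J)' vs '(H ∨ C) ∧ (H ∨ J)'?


Expression 1: H ∨ (C ∧ J)
Expression 2: (H ∨ C) ∧ (H ∨ J)
Truth table (H C J | Expr1 Expr2):
  T T T |   T     T
  T T F |   T     T
  T F T |   T     T
  T F F |   T     T
  F T T |   T     T
  F T F |   F     F
  F F T |   F     F
  F F F |   F     F
All 8 rows agree, so the expressions are logically equivalent.

Yes


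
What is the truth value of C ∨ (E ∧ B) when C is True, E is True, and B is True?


C = True, E = True, B = True
Step 1: E ∧ B = True AND True = True
Step 2: C ∨ True = True OR True = True
AND evaluated first (higher precedence); then OR applied.

True


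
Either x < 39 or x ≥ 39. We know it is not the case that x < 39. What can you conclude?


Disjunctive syllogism: P ∨ Q, ¬P ⊢ Q
Disjunction: x < 39 ∨ x ≥ 39
We know it is not the case that x < 39.
By disjunctive syllogism, the other disjunct must be true.

x ≥ 39


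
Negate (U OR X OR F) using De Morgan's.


De Morgan's law: ¬(P ∨ Q ∨ R) ≡ ¬P ∧ ¬Q ∧ ¬R
¬(U ∨ X ∨ F) = ¬U ∧ ¬X ∧ ¬F

¬U ∧ ¬X ∧ ¬F


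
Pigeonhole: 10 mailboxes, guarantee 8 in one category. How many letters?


Pigeonhole: to guarantee k in one of n categories, need (k-1)×n + 1.
k = 8, n = 10
Minimum = (8-1) × 10 + 1 = 7 × 10 + 1

71


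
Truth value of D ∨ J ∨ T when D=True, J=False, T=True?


D = True, J = False, T = True
Expression: D ∨ J ∨ T
Step 1: D ∨ J = True OR False = True
Step 2: (True) ∨ T = True OR True = True

True


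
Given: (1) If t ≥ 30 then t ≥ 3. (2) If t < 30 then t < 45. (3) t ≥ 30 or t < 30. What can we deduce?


Constructive dilemma: (P → Q) ∧ (R → S), P ∨ R ⊢ Q ∨ S
Premise 1: t ≥ 30 → t ≥ 3
Premise 2: t < 30 → t < 45
Premise 3: t ≥ 30 ∨ t < 30
Case 1: Assuming t ≥ 30, then by Premise 1, t ≥ 3.
Case 2: Assuming t < 30, then by Premise 2, t < 45.
Since one of t ≥ 30 or t < 30 must hold, we get t ≥ 3 or t < 45.

t ≥ 3 or t < 45.


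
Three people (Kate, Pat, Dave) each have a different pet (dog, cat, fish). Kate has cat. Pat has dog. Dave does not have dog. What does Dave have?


From clues:
  Kate → cat
  Pat → dog
By elimination, Dave gets the remaining.

fish


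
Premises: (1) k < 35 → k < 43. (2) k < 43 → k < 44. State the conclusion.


Hypothetical syllogism: P → Q, Q → R ⊢ P → R
Premise 1: k < 35 → k < 43
Premise 2: k < 43 → k < 44
Chain the implications: the middle term (k < 43) links the two.
Conclusion: If k < 35, then k < 44.

If k < 35, then k < 44.


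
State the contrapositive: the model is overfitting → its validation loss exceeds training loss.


Original: If the model is overfitting, then its validation loss exceeds training loss
Contrapositive: If ¬Q, then ¬P
Negate Q: not (its validation loss exceeds training loss)
Negate P: not (the model is overfitting)

If not (its validation loss exceeds training loss), then not (the model is overfitting).


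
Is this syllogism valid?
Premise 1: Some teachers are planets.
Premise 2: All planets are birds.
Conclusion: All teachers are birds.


Premise 1: Some teachers are planets.
Premise 2: All planets are birds.
Conclusion: All teachers are birds.
Fallacy: illicit minor. The minor term (teachers) is distributed in the conclusion ('All teachers ...') but undistributed in its premise ('Some teachers are planets' doesn't cover all teachers).
Only 'Some teachers are birds' follows, not 'All'.

Invalid


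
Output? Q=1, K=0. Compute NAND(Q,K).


Q AND K = 0
NOT(0) = 1

1


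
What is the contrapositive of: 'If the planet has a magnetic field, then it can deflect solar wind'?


Original: If the planet has a magnetic field, then it can deflect solar wind
Contrapositive: If ¬Q, then ¬P
Negate Q: not (it can deflect solar wind)
Negate P: not (the planet has a magnetic field)

If not (it can deflect solar wind), then not (the planet has a magnetic field).


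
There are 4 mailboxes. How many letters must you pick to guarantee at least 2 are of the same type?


Pigeonhole: to guarantee k in one of n categories, need (k-1)×n + 1.
k = 2, n = 4
Minimum = (2-1) × 4 + 1 = 1 × 4 + 1

5


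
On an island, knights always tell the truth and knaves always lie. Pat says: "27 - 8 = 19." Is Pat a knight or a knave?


Statement: "27 - 8 = 19."
Actual: 27 - 8 = 19
Claimed: 19
Statement is TRUE → Pat tells the truth → Knight

Knight


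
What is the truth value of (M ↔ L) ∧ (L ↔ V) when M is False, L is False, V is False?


M = False, L = False, V = False
Step 1: M ↔ L is true when M and L have the same value. Result: True
Step 2: L ↔ V is true when L and V have the same value. Result: True
Step 3: True ∧ True = True

True


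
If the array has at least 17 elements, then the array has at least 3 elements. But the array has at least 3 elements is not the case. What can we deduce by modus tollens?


Modus tollens: P → Q, ¬Q ⊢ ¬P
P: the array has at least 17 elements
Q: the array has at least 3 elements
We have P → Q and Q is false.
By modus tollens, P must be false.

It is not the case that the array has at least 17 elements


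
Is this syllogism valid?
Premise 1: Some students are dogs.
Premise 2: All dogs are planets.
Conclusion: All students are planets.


Premise 1: Some students are dogs.
Premise 2: All dogs are planets.
Conclusion: All students are planets.
Fallacy: illicit minor. The minor term (students) is distributed in the conclusion ('All students ...') but undistributed in its premise ('Some students are dogs' doesn't cover all students).
Only 'Some students are planets' follows, not 'All'.

Invalid


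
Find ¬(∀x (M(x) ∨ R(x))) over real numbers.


Original: ∀x (M(x) ∨ R(x))
Rule: ¬∀→∃, ¬∃→∀, negate predicate.
Negation: ∃x (¬M(x) ∧ ¬R(x))

∃x (¬M(x) ∧ ¬R(x))


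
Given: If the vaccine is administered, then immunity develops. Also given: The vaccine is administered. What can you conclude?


Modus ponens: P → Q, P ⊢ Q
P: the vaccine is administered
Q: immunity develops
We have P → Q and P is true.
By modus ponens, Q must be true.

Immunity develops


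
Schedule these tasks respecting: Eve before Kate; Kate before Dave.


Constraints: Eve before Kate; Kate before Dave
Method: repeatedly schedule the remaining task that has no remaining task required before it.
  Step 1: remaining {Kate, Dave, Eve}; every task except Eve still has a predecessor pending → schedule Eve.
  Step 2: remaining {Kate, Dave}; every task except Kate still has a predecessor pending → schedule Kate.
  Step 3: only Dave remains → schedule Dave.
Resulting order:

Eve → Kate → Dave


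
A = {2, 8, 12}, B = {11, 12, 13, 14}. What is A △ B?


A = {2, 8, 12}
B = {11, 12, 13, 14}
Operation: symmetric difference
In A only: [2, 8], in B only: [11, 13, 14]

{2, 8, 11, 13, 14}


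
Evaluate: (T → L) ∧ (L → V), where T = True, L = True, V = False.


T = True, L = True, V = False
Step 1: T → L is false only when T=True and L=False. Result: True
Step 2: L → V is false only when L=True and V=False. Result: False
Step 3: True ∧ False = False

False


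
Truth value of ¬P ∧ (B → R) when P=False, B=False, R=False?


P = False, B = False, R = False
Expression: ¬P ∧ (B → R)
Step 1: ¬P = NOT False = True
Step 2: B → R = False → False (false only if B=True, R=False) = True
Step 3: (True) ∧ (True) = True AND True = True

True


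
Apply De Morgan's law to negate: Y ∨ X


De Morgan's law: ¬(P ∨ Q) ≡ ¬P ∧ ¬Q
¬(Y ∨ X) = ¬Y ∧ ¬X

¬Y ∧ ¬X


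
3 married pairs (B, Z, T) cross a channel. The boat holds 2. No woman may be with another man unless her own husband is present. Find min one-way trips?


Label couples B, Z, T (H = husband, W = wife).
Counting alone: 6 people, the boat carries 2 and someone must bring it back, so each round trip nets at most +1 on the far side until the last crossing → at least 9 trips. The jealousy constraint makes 9 impossible; the shortest valid schedule has 11:
1. WB+WZ →  (far: WB,WZ; near: HB,HZ,HT,WT)
2. WB ←       (far: WZ; near: HB,HZ,HT,WB,WT)
3. WB+WT →  (far: WB,WZ,WT; near: HB,HZ,HT)
4. WB ←       (far: WZ,WT; near: HB,HZ,HT,WB)
5. HZ+HT →  (far: HZ,WZ,HT,WT; near: HB,WB)
6. HZ+WZ ←  (far: HT,WT; near: HB,WB,HZ,WZ)
7. HB+HZ →  (far: HB,HZ,HT,WT; near: WB,WZ)
8. WT ←       (far: HB,HZ,HT; near: WB,WZ,WT)
9. WB+WZ →  (far: HB,WB,HZ,WZ,HT; near: WT)
10. HT ←      (far: HB,WB,HZ,WZ; near: HT,WT)
11. HT+WT → (far: all six; near: empty)
In every state each wife is either with her husband or with no other man.
Minimum trips = 11

11


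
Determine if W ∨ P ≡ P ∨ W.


Expression 1: W ∨ P
Expression 2: P ∨ W
Truth table (W P | Expr1 Expr2):
  T T |   T     T
  T F |   T     T
  F T |   T     T
  F F |   F     F
All 4 rows agree, so the expressions are logically equivalent.

Yes


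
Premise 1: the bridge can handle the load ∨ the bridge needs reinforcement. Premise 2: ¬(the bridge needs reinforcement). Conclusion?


Disjunctive syllogism: P ∨ Q, ¬P ⊢ Q
Disjunction: the bridge can handle the load ∨ the bridge needs reinforcement
We know it is not the case that the bridge needs reinforcement.
By disjunctive syllogism, the other disjunct must be true.

The bridge can handle the load


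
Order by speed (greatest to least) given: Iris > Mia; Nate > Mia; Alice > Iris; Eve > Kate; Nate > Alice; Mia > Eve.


Constraints: Iris > Mia; Nate > Mia; Alice > Iris; Eve > Kate; Nate > Alice; Mia > Eve
Method: at each step, the next-highest is the one remaining person who never appears on the smaller side of a constraint between remaining people.
  Step 1: remaining {Iris, Kate, Eve, Mia, Nate, Alice}; on the smaller side: {Iris, Kate, Eve, Mia, Alice} → Nate is next (Nate > Mia; Nate > Alice).
  Step 2: remaining {Iris, Kate, Eve, Mia, Alice}; on the smaller side: {Iris, Kate, Eve, Mia} → Alice is next (Alice > Iris).
  Step 3: remaining {Iris, Kate, Eve, Mia}; on the smaller side: {Kate, Eve, Mia} → Iris is next (Iris > Mia).
  Step 4: remaining {Kate, Eve, Mia}; on the smaller side: {Kate, Eve} → Mia is next (Mia > Eve).
  Step 5: remaining {Kate, Eve}; on the smaller side: {Kate} → Eve is next (Eve > Kate).
  Step 6: only Kate remains → lowest.
Final ranking (highest to lowest):

Nate > Alice > Iris > Mia > Eve > Kate


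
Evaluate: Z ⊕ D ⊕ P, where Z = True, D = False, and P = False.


Z = True, D = False, P = False
Step 1: Z ⊕ D = True XOR False = True
Step 2: True ⊕ P = True XOR False = True
XOR is true when an odd number of operands are true.

True


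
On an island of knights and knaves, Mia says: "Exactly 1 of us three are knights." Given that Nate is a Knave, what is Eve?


Mia claims exactly 1 knights among Mia, Nate, Eve.
Given: Nate is a Knave.

Case 1: Mia is a Knight (tells truth)
  Then exactly 1 of the three are knights.
  Counting Mia, Nate: 1 knight(s) so far. Need 0 more → Eve = Knave.
Case 2: Mia is a Knave (lies)
  Then the count is NOT 1.
  If Eve = Knight, count = 1 = 1 → claim would be true, contradicts lie.
  If Eve = Knave, count = 0 ≠ 1 → lie confirmed ✓

Eve is a Knave.

Knave


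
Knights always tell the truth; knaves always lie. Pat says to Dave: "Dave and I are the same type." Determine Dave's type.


Pat says: "Dave and I are the same type."
Case 1: Pat is a Knight (truth-teller)
  Statement is true → they ARE the same → Dave is also a Knight
Case 2: Pat is a Knave (liar)
  Statement is false → they are NOT the same → Dave is a Knight
In both cases, Dave is a Knight.

Knight


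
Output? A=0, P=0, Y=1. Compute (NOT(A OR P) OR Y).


A OR P = 0
NOT(0) = 1
1 OR 1 = 1

1


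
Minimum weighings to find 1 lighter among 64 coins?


Each weighing has 3 outcomes (left heavy / balance / right heavy), so k weighings distinguish at most 3^k cases; splitting into three near-equal groups achieves this.
Need 3^k ≥ 64: 3^3 = 27 < 64 ≤ 3^4 = 81
k = ⌈log₃(64)⌉ = 4

4


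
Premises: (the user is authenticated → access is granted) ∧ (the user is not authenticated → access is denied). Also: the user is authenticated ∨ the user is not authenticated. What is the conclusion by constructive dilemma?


Constructive dilemma: (P → Q) ∧ (R → S), P ∨ R ⊢ Q ∨ S
Premise 1: the user is authenticated → access is granted
Premise 2: the user is not authenticated → access is denied
Premise 3: the user is authenticated ∨ the user is not authenticated
Case 1: Assuming the user is authenticated, then by Premise 1, access is granted.
Case 2: Assuming the user is not authenticated, then by Premise 2, access is denied.
Since one of the user is authenticated or the user is not authenticated must hold, we get access is granted or access is denied.

Access is granted or access is denied.


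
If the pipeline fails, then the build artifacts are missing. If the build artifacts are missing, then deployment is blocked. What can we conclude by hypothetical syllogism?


Hypothetical syllogism: P → Q, Q → R ⊢ P → R
Premise 1: the pipeline fails → the build artifacts are missing
Premise 2: the build artifacts are missing → deployment is blocked
Chain the implications: the middle term (the build artifacts are missing) links the two.
Conclusion: If the pipeline fails, then deployment is blocked.

If the pipeline fails, then deployment is blocked.


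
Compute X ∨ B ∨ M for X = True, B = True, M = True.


X = True, B = True, M = True
Step 1: X ∨ B = True OR True = True
Step 2: True ∨ M = True OR True = True
OR is true when at least one operand is true.

True


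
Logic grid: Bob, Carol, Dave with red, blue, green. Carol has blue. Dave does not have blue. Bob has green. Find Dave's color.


From clues:
  Carol → blue
  Bob → green
By elimination, Dave gets the remaining.

red


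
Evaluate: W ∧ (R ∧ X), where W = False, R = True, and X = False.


W = False, R = True, X = False
Step 1: R ∧ X = True AND False = False
Step 2: W ∧ False = False AND False = False
AND is true only when ALL operands are true.

False


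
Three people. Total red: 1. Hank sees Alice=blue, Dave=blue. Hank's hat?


Total red = 1, seen red = 0
Own red = 1 - 0 = 1
Hank's hat is red.

red


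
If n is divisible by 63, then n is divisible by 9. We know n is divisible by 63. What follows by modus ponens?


Modus ponens: P → Q, P ⊢ Q
P: n is divisible by 63
Q: n is divisible by 9
We have P → Q and P is true.
By modus ponens, Q must be true.

n is divisible by 9


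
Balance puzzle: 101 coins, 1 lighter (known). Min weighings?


Each weighing has 3 outcomes (left heavy / balance / right heavy), so k weighings distinguish at most 3^k cases; splitting into three near-equal groups achieves this.
Need 3^k ≥ 101: 3^4 = 81 < 101 ≤ 3^5 = 243
k = ⌈log₃(101)⌉ = 5

5


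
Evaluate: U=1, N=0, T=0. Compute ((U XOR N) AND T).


U XOR N = 1^0 = 1
1 AND 0 = 0

0


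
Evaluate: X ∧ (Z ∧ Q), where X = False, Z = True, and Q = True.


X = False, Z = True, Q = True
Step 1: Z ∧ Q = True AND True = True
Step 2: X ∧ True = False AND True = False
AND is true only when ALL operands are true.

False


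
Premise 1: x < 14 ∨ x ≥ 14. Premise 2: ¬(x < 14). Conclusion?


Disjunctive syllogism: P ∨ Q, ¬P ⊢ Q
Disjunction: x < 14 ∨ x ≥ 14
We know it is not the case that x < 14.
By disjunctive syllogism, the other disjunct must be true.

x ≥ 14


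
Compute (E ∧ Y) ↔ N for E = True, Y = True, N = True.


E = True, Y = True, N = True
Step 1: E ∧ Y = True AND True = True
Step 2: (True) ↔ N: true when both sides have same truth value.
Result: True ↔ True = True

True


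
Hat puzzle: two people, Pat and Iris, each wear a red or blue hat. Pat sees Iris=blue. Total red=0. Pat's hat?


Total red = 0, Iris = blue
Red accounted for: 0
Remaining for Pat: 0
Pat's hat is blue.

blue


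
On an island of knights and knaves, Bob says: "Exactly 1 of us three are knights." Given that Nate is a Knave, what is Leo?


Bob claims exactly 1 knights among Bob, Nate, Leo.
Given: Nate is a Knave.

Case 1: Bob is a Knight (tells truth)
  Then exactly 1 of the three are knights.
  Counting Bob, Nate: 1 knight(s) so far. Need 0 more → Leo = Knave.
Case 2: Bob is a Knave (lies)
  Then the count is NOT 1.
  If Leo = Knight, count = 1 = 1 → claim would be true, contradicts lie.
  If Leo = Knave, count = 0 ≠ 1 → lie confirmed ✓

Leo is a Knave.

Knave


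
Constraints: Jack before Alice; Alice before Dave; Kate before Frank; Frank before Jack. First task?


Constraints: Jack before Alice; Alice before Dave; Kate before Frank; Frank before Jack
The first task can have nothing scheduled before it, so it must never appear on the right of a 'before'.
Tasks appearing after some 'before': Alice, Dave, Frank, Jack.
The only task not in that list is Kate → it is first.

Kate


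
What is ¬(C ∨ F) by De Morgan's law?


De Morgan's law: ¬(P ∨ Q) ≡ ¬P ∧ ¬Q
¬(C ∨ F) = ¬C ∧ ¬F

¬C ∧ ¬F


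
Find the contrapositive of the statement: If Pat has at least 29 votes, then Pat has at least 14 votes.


Original: If Pat has at least 29 votes, then Pat has at least 14 votes
Contrapositive: If ¬Q, then ¬P
Negate Q: not (Pat has at least 14 votes)
Negate P: not (Pat has at least 29 votes)

If not (Pat has at least 14 votes), then not (Pat has at least 29 votes).


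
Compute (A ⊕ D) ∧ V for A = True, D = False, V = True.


A = True, D = False, V = True
Step 1: A ⊕ D = True XOR False = True
Step 2: True ∧ V = True AND True = True
XOR true when exactly one of A,D is true; then AND with V.

True


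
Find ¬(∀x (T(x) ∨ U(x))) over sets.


Original: ∀x (T(x) ∨ U(x))
Rule: ¬∀→∃, ¬∃→∀, negate predicate.
Negation: ∃x (¬T(x) ∧ ¬U(x))

∃x (¬T(x) ∧ ¬U(x))


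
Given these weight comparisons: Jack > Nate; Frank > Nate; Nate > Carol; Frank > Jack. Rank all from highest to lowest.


Constraints: Jack > Nate; Frank > Nate; Nate > Carol; Frank > Jack
Method: at each step, the next-highest is the one remaining person who never appears on the smaller side of a constraint between remaining people.
  Step 1: remaining {Frank, Carol, Nate, Jack}; on the smaller side: {Carol, Nate, Jack} → Frank is next (Frank > Nate; Frank > Jack).
  Step 2: remaining {Carol, Nate, Jack}; on the smaller side: {Carol, Nate} → Jack is next (Jack > Nate).
  Step 3: remaining {Carol, Nate}; on the smaller side: {Carol} → Nate is next (Nate > Carol).
  Step 4: only Carol remains → lowest.
Final ranking (highest to lowest):

Frank > Jack > Nate > Carol


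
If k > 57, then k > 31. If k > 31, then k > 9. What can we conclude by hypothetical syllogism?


Hypothetical syllogism: P → Q, Q → R ⊢ P → R
Premise 1: k > 57 → k > 31
Premise 2: k > 31 → k > 9
Chain the implications: the middle term (k > 31) links the two.
Conclusion: If k > 57, then k > 9.

If k > 57, then k > 9.


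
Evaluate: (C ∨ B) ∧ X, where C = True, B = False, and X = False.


C = True, B = False, X = False
Step 1: C ∨ B = True OR False = True
Step 2: True ∧ X = True AND False = False
OR is true when at least one operand is true; AND requires both.

False


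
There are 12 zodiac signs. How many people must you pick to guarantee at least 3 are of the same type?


Pigeonhole: to guarantee k in one of n categories, need (k-1)×n + 1.
k = 3, n = 12
Minimum = (3-1) × 12 + 1 = 2 × 12 + 1

25


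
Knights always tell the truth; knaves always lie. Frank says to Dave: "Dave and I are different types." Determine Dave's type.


Frank says: "Dave and I are different types."
Case 1: Frank is a Knight (truth-teller)
  Statement is true → they ARE different → Dave is a Knave
Case 2: Frank is a Knave (liar)
  Statement is false → they are NOT different → Dave is a Knave
In both cases, Dave is a Knave.

Knave


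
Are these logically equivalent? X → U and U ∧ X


Expression 1: X → U
Expression 2: U ∧ X
Truth table (X U | Expr1 Expr2):
  T T |   T     T
  T F |   F     F
  F T |   T     F   ← differ
  F F |   T     F   ← differ
Counterexample: X=F, U=T gives Expr1 = T but Expr2 = F, so the expressions are NOT logically equivalent.

No


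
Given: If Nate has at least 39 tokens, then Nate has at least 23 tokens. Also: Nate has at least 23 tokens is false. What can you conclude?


Modus tollens: P → Q, ¬Q ⊢ ¬P
P: Nate has at least 39 tokens
Q: Nate has at least 23 tokens
We have P → Q and Q is false.
By modus tollens, P must be false.

It is not the case that Nate has at least 39 tokens


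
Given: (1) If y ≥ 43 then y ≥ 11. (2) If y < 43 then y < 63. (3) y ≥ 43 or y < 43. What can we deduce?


Constructive dilemma: (P → Q) ∧ (R → S), P ∨ R ⊢ Q ∨ S
Premise 1: y ≥ 43 → y ≥ 11
Premise 2: y < 43 → y < 63
Premise 3: y ≥ 43 ∨ y < 43
Case 1: Assuming y ≥ 43, then by Premise 1, y ≥ 11.
Case 2: Assuming y < 43, then by Premise 2, y < 63.
Since one of y ≥ 43 or y < 43 must hold, we get y ≥ 11 or y < 63.

y ≥ 11 or y < 63.


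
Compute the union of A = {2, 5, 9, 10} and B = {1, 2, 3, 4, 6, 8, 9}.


A = {2, 5, 9, 10}
B = {1, 2, 3, 4, 6, 8, 9}
Operation: union
All elements combined: 1, 2, 3, 4, 5, 6, 8, 9, 10

{1, 2, 3, 4, 5, 6, 8, 9, 10}


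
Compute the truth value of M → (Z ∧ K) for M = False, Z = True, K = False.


M = False, Z = True, K = False
Step 1: Z ∧ K = True AND False = False
Step 2: M → (False): false only when M=True and consequent=False.
Result: True

True


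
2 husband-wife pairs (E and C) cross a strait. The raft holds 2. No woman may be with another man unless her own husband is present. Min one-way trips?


Label couples E and C.
1. WE+WC → (far: WE,WC; near: HE,HC)
2. WE ←   (far: WC; near: HE,HC,WE)
3. HE+HC → (far: HE,HC,WC; near: WE)
4. HE ←   (far: HC,WC; near: HE,WE)  — HE returns, since WE is alone on near bank
5. HE+WE → (far: all four; near: empty)
Every state respects the constraint.
Minimum trips = 5

5


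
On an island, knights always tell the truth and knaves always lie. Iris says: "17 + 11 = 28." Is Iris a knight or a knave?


Statement: "17 + 11 = 28."
Actual: 17 + 11 = 28
Claimed: 28
Statement is TRUE → Iris tells the truth → Knight

Knight


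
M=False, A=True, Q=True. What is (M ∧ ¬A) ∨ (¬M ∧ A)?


M = False, A = True, Q = True
Expression: (M ∧ ¬A) ∨ (¬M ∧ A)
Step 1: ¬A = NOT True = False
Step 2: M ∧ ¬A = False AND False = False
Step 3: ¬M = NOT False = True
Step 4: ¬M ∧ A = True AND True = True
Step 5: (False) ∨ (True) = False OR True = True

True


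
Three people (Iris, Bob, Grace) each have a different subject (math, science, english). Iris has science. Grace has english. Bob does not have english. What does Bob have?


From clues:
  Grace → english
  Iris → science
By elimination, Bob gets the remaining.

math


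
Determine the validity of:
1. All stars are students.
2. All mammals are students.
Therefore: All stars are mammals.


Premise 1: All stars are students.
Premise 2: All mammals are students.
Conclusion: All stars are mammals.
Fallacy: undistributed middle. students is predicate in both.
Counterexample: stars and mammals could be disjoint subsets of students.

Invalid


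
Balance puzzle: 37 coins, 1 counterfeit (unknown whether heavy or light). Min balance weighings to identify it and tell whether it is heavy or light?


Let n = 37. 74 possibilities (n coins × lighter/heavier); each weighing has 3 outcomes.
Bound for k weighings: say the first weighing puts j coins on each pan. If it tips, the 2j weighed coins remain suspects (each with a known direction) and k-1 weighings give 3^(k-1) outcomes; 3^(k-1) is odd, so 2j ≤ 3^(k-1) - 1. If it balances, the n - 2j unweighed coins remain with direction unknown: 2(n - 2j) ≤ 3^(k-1) - 1 by the same parity argument. Adding, n ≤ (3^(k-1) - 1) + (3^(k-1) - 1)/2 = (3^k - 3)/2, and the classical three-group strategy achieves this (3 coins in 2 weighings, 12 in 3, 39 in 4, 120 in 5).
So we need the smallest k with (3^k - 3)/2 ≥ 37.
k = 3: (3^3 - 3)/2 = 12 < 37 ✗
k = 4: (3^4 - 3)/2 = 39 ≥ 37 ✓

4


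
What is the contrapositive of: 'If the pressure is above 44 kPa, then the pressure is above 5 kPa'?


Original: If the pressure is above 44 kPa, then the pressure is above 5 kPa
Contrapositive: If ¬Q, then ¬P
Negate Q: not (the pressure is above 5 kPa)
Negate P: not (the pressure is above 44 kPa)

If not (the pressure is above 5 kPa), then not (the pressure is above 44 kPa).


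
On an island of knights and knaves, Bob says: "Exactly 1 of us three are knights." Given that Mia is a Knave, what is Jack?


Bob claims exactly 1 knights among Bob, Mia, Jack.
Given: Mia is a Knave.

Case 1: Bob is a Knight (tells truth)
  Then exactly 1 of the three are knights.
  Counting Bob, Mia: 1 knight(s) so far. Need 0 more → Jack = Knave.
Case 2: Bob is a Knave (lies)
  Then the count is NOT 1.
  If Jack = Knight, count = 1 = 1 → claim would be true, contradicts lie.
  If Jack = Knave, count = 0 ≠ 1 → lie confirmed ✓

Jack is a Knave.

Knave


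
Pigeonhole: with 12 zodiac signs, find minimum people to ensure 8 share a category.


Pigeonhole: to guarantee k in one of n categories, need (k-1)×n + 1.
k = 8, n = 12
Minimum = (8-1) × 12 + 1 = 7 × 12 + 1

85


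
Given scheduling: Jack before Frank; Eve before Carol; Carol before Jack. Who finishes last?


Constraints: Jack before Frank; Eve before Carol; Carol before Jack
The last task can have nothing scheduled after it, so it must never appear on the left of a 'before'.
Tasks appearing before some other task: Jack, Eve, Carol.
The only task not in that list is Frank → it is last.

Frank


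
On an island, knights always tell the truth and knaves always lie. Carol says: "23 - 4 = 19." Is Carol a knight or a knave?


Statement: "23 - 4 = 19."
Actual: 23 - 4 = 19
Claimed: 19
Statement is TRUE → Carol tells the truth → Knight

Knight


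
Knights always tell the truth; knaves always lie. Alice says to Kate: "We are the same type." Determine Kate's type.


Alice says: "We are the same type."
Case 1: Alice is a Knight (truth-teller)
  Statement is true → they ARE the same → Kate is also a Knight
Case 2: Alice is a Knave (liar)
  Statement is false → they are NOT the same → Kate is a Knight
In both cases, Kate is a Knight.

Knight


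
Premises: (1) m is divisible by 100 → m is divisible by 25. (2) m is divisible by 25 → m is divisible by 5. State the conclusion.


Hypothetical syllogism: P → Q, Q → R ⊢ P → R
Premise 1: m is divisible by 100 → m is divisible by 25
Premise 2: m is divisible by 25 → m is divisible by 5
Chain the implications: the middle term (m is divisible by 25) links the two.
Conclusion: If m is divisible by 100, then m is divisible by 5.

If m is divisible by 100, then m is divisible by 5.


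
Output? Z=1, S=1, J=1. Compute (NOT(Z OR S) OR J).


Z OR S = 1
NOT(1) = 0
0 OR 1 = 1

1


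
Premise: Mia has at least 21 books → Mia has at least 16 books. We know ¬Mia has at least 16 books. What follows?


Modus tollens: P → Q, ¬Q ⊢ ¬P
P: Mia has at least 21 books
Q: Mia has at least 16 books
We have P → Q and Q is false.
By modus tollens, P must be false.

It is not the case that Mia has at least 21 books


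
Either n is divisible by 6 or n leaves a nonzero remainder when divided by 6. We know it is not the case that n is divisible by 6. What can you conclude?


Disjunctive syllogism: P ∨ Q, ¬P ⊢ Q
Disjunction: n is divisible by 6 ∨ n leaves a nonzero remainder when divided by 6
We know it is not the case that n is divisible by 6.
By disjunctive syllogism, the other disjunct must be true.

n leaves a nonzero remainder when divided by 6


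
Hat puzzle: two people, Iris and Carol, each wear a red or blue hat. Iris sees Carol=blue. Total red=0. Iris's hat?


Total red = 0, Carol = blue
Red accounted for: 0
Remaining for Iris: 0
Iris's hat is blue.

blue


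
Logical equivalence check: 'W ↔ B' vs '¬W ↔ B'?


Expression 1: W ↔ B
Expression 2: ¬W ↔ B
Truth table (W B | Expr1 Expr2):
  T T |   T     F   ← differ
  T F |   F     T   ← differ
  F T |   F     T   ← differ
  F F |   T     F   ← differ
Counterexample: W=T, B=T gives Expr1 = T but Expr2 = F, so the expressions are NOT logically equivalent.

No


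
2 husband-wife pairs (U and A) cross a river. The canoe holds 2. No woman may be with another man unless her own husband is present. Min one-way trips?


Label couples U and A.
1. WU+WA → (far: WU,WA; near: HU,HA)
2. WU ←   (far: WA; near: HU,HA,WU)
3. HU+HA → (far: HU,HA,WA; near: WU)
4. HU ←   (far: HA,WA; near: HU,WU)  — HU returns, since WU is alone on near bank
5. HU+WU → (far: all four; near: empty)
Every state respects the constraint.
Minimum trips = 5

5


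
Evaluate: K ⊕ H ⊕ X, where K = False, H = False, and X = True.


K = False, H = False, X = True
Step 1: K ⊕ H = False XOR False = False
Step 2: False ⊕ X = False XOR True = True
XOR is true when an odd number of operands are true.

True


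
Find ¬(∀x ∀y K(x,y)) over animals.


Original: ∀x ∀y K(x,y)
Rule: ¬∀→∃, ¬∃→∀, negate predicate.
Negation: ∃x ∃y ¬K(x,y)

∃x ∃y ¬K(x,y)


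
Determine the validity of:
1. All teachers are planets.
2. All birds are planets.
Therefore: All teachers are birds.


Premise 1: All teachers are planets.
Premise 2: All birds are planets.
Conclusion: All teachers are birds.
Fallacy: undistributed middle. planets is predicate in both.
Counterexample: teachers and birds could be disjoint subsets of planets.

Invalid


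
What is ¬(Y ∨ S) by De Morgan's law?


De Morgan's law: ¬(P ∨ Q) ≡ ¬P ∧ ¬Q
¬(Y ∨ S) = ¬Y ∧ ¬S

¬Y ∧ ¬S


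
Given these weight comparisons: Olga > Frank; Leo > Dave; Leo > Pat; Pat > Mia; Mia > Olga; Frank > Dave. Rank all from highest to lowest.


Constraints: Olga > Frank; Leo > Dave; Leo > Pat; Pat > Mia; Mia > Olga; Frank > Dave
Method: at each step, the next-highest is the one remaining person who never appears on the smaller side of a constraint between remaining people.
  Step 1: remaining {Frank, Pat, Dave, Leo, Mia, Olga}; on the smaller side: {Frank, Pat, Dave, Mia, Olga} → Leo is next (Leo > Dave; Leo > Pat).
  Step 2: remaining {Frank, Pat, Dave, Mia, Olga}; on the smaller side: {Frank, Dave, Mia, Olga} → Pat is next (Pat > Mia).
  Step 3: remaining {Frank, Dave, Mia, Olga}; on the smaller side: {Frank, Dave, Olga} → Mia is next (Mia > Olga).
  Step 4: remaining {Frank, Dave, Olga}; on the smaller side: {Frank, Dave} → Olga is next (Olga > Frank).
  Step 5: remaining {Frank, Dave}; on the smaller side: {Dave} → Frank is next (Frank > Dave).
  Step 6: only Dave remains → lowest.
Final ranking (highest to lowest):

Leo > Pat > Mia > Olga > Frank > Dave


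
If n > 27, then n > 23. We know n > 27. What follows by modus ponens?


Modus ponens: P → Q, P ⊢ Q
P: n > 27
Q: n > 23
We have P → Q and P is true.
By modus ponens, Q must be true.

n > 23


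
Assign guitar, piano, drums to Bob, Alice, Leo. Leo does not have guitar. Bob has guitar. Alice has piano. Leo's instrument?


From clues:
  Alice → piano
  Bob → guitar
By elimination, Leo gets the remaining.

drums


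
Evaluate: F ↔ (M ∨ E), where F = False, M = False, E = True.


F = False, M = False, E = True
Step 1: M ∨ E = False OR True = True
Step 2: F ↔ (True): true when both sides have same truth value.
Result: False ↔ True = False

False


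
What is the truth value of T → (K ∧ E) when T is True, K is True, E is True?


T = True, K = True, E = True
Step 1: K ∧ E = True AND True = True
Step 2: T → (True): false only when T=True and consequent=False.
Result: True

True


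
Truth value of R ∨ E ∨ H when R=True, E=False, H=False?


R = True, E = False, H = False
Expression: R ∨ E ∨ H
Step 1: R ∨ E = True OR False = True
Step 2: (True) ∨ H = True OR False = True

True


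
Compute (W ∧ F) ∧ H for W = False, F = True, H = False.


W = False, F = True, H = False
Step 1: W ∧ F = False AND True = False
Step 2: False ∧ H = False AND False = False
AND is true only when ALL operands are true.

False


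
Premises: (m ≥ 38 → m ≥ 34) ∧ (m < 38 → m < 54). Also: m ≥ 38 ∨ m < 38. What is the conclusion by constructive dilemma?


Constructive dilemma: (P → Q) ∧ (R → S), P ∨ R ⊢ Q ∨ S
Premise 1: m ≥ 38 → m ≥ 34
Premise 2: m < 38 → m < 54
Premise 3: m ≥ 38 ∨ m < 38
Case 1: Assuming m ≥ 38, then by Premise 1, m ≥ 34.
Case 2: Assuming m < 38, then by Premise 2, m < 54.
Since one of m ≥ 38 or m < 38 must hold, we get m ≥ 34 or m < 54.

m ≥ 34 or m < 54.


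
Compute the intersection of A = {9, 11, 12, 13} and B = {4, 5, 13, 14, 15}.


A = {9, 11, 12, 13}
B = {4, 5, 13, 14, 15}
Operation: intersection
Elements in both: 13

{13}


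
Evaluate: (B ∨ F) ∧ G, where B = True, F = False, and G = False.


B = True, F = False, G = False
Step 1: B ∨ F = True OR False = True
Step 2: True ∧ G = True AND False = False
OR is true when at least one operand is true; AND requires both.

False


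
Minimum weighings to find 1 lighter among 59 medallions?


Each weighing has 3 outcomes (left heavy / balance / right heavy), so k weighings distinguish at most 3^k cases; splitting into three near-equal groups achieves this.
Need 3^k ≥ 59: 3^3 = 27 < 59 ≤ 3^4 = 81
k = ⌈log₃(59)⌉ = 4

4


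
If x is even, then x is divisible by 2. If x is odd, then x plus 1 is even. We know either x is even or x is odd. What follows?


Constructive dilemma: (P → Q) ∧ (R → S), P ∨ R ⊢ Q ∨ S
Premise 1: x is even → x is divisible by 2
Premise 2: x is odd → x plus 1 is even
Premise 3: x is even ∨ x is odd
Case 1: Assuming x is even, then by Premise 1, x is divisible by 2.
Case 2: Assuming x is odd, then by Premise 2, x plus 1 is even.
Since one of x is even or x is odd must hold, we get x is divisible by 2 or x plus 1 is even.

x is divisible by 2 or x plus 1 is even.


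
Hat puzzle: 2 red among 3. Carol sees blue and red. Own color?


Total red = 2, seen red = 1
Own red = 2 - 1 = 1
Carol's hat is red.

red


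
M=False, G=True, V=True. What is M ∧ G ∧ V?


M = False, G = True, V = True
Expression: M ∧ G ∧ V
Step 1: M ∧ G = False AND True = False
Step 2: (False) ∧ V = False AND True = False

False


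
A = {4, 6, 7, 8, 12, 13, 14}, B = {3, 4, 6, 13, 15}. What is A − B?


A = {4, 6, 7, 8, 12, 13, 14}
B = {3, 4, 6, 13, 15}
Operation: difference A − B
In A but not B: 7, 8, 12, 14

{7, 8, 12, 14}


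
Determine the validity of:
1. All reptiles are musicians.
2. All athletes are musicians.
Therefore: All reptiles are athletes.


Premise 1: All reptiles are musicians.
Premise 2: All athletes are musicians.
Conclusion: All reptiles are athletes.
Fallacy: undistributed middle. musicians is predicate in both.
Counterexample: reptiles and athletes could be disjoint subsets of musicians.

Invalid


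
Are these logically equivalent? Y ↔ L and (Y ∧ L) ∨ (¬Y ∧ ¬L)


Expression 1: Y ↔ L
Expression 2: (Y ∧ L) ∨ (¬Y ∧ ¬L)
Truth table (Y L | Expr1 Expr2):
  T T |   T     T
  T F |   F     F
  F T |   F     F
  F F |   T     T
All 4 rows agree, so the expressions are logically equivalent.

Yes


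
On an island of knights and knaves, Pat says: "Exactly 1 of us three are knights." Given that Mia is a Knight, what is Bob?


Pat claims exactly 1 knights among Pat, Mia, Bob.
Given: Mia is a Knight.

Case 1: Pat is a Knight (tells truth)
  Then exactly 1 of the three are knights.
  Counting Pat, Mia: 2 knight(s) so far. Need -1 more → impossible.
Case 2: Pat is a Knave (lies)
  Then the count is NOT 1.
  If Bob = Knave, count = 1 = 1 → claim would be true, contradicts lie.
  If Bob = Knight, count = 2 ≠ 1 → lie confirmed ✓

Bob is a Knight.

Knight


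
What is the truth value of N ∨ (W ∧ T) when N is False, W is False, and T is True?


N = False, W = False, T = True
Step 1: W ∧ T = False AND True = False
Step 2: N ∨ False = False OR False = False
AND evaluated first (higher precedence); then OR applied.

False


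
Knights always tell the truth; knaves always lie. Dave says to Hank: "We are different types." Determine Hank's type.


Dave says: "We are different types."
Case 1: Dave is a Knight (truth-teller)
  Statement is true → they ARE different → Hank is a Knave
Case 2: Dave is a Knave (liar)
  Statement is false → they are NOT different → Hank is a Knave
In both cases, Hank is a Knave.

Knave
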